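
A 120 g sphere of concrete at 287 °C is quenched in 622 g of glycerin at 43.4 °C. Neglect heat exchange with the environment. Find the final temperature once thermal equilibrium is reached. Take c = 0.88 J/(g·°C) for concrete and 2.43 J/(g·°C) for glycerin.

Conservation of energy gives ΣQ = 0:
120×0.88×(T − 287) + 622×2.43×(T − 43.4) = 0
105.6(T − 287) + 1511.5(T − 43.4) = 0
1617.1 T = 95905
T = 95905 / 1617.1 = 59.3 °C

T_f ≈ 59.3 °C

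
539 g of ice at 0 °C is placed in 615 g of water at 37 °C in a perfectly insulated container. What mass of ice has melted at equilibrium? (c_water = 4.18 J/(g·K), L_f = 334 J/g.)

m_melted ≈ 285 g

Water can give up m c ΔT = 615·4.18·37 = 95116 J before reaching 0 °C.
Fully melting the ice requires m_ice L_f = 539·334 = 180026 J.
That's not enough to melt it all — equilibrium is at 0 °C with ice remaining.
m_melted·334 = 95116  ⇒  m_melted ≈ 284.8 g.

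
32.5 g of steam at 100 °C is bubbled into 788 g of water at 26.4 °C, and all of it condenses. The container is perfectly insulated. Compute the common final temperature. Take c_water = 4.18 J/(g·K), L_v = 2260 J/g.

Heat gained plus heat lost sum to zero:
latent heat released on condensation: 32.5·2260 = 73450
  condensed water 100 °C→T: 135.85(T − 100)
  original water: 3293.8(T − 26.4)
3429.7 T = 73450 + 13585 + 86957 = 173992
T ≈ 50.73 °C — below 100 °C, confirming all the steam condensed.

T_f ≈ 50.7 °C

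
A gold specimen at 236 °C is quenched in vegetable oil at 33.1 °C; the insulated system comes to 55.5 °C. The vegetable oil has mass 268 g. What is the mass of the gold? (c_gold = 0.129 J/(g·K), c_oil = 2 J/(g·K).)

Setting the total heat transfer to zero:
m·0.129·(55.5 − 236) + 268·2·(55.5 − 33.1) = 0
-23.28 m = -12006
m = -12006/-23.28 ≈ 515.6 g

m ≈ 516 g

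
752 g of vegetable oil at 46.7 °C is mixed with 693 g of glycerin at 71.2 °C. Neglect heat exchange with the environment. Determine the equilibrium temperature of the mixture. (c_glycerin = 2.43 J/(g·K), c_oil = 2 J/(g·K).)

T_f ≈ 59.6 °C

Heat gained plus heat lost sum to zero:
693·2.43·(T − 71.2) + 752·2·(T − 46.7) = 0
3188 T = 190137
T ≈ 59.64 °C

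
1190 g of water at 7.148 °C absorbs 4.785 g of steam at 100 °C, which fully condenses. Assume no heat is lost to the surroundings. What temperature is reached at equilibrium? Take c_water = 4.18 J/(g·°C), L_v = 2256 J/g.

Net heat exchanged in the isolated system is zero:
condense steam: −4.785·2256 = −10795; condensed water 100 °C→T: 20(T − 100); water warms: 1190·4.18·(T − 7.148) = 4974.2(T − 7.148)
4994.2 T = 10795 + 2000.1 + 35556 = 48351
T ≈ 9.68 °C — below 100 °C, confirming all the steam condensed.

T_f ≈ 9.7 °C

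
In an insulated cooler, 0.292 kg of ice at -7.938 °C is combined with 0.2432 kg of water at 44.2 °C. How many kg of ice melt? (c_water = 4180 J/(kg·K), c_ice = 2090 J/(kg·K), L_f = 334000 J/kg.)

m_melted ≈ 0.12 kg

Cooling the water to 0 °C releases 0.2432×4180×44.2 = 44933 J.
Warming the ice to 0 °C takes 0.292×2090×7.938 = 4844.4 J, leaving 40088 J for melting.
Fully melting the ice requires m_ice L_f = 0.292×334000 = 97528 J.
Since 40088 < 97528 J, not all the ice melts; equilibrium is at 0 °C.
Mass melted = 40088/334000 ≈ 0.12 kg.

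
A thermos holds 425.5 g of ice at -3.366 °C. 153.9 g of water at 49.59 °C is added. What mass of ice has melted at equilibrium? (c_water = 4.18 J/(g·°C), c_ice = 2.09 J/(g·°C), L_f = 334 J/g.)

m_melted ≈ 86.6 g

Cooling the water to 0 °C releases 153.9·4.18·49.59 = 31901 J.
Warming the ice to 0 °C takes 425.5·2.09·3.366 = 2993.4 J, leaving 28908 J for melting.
Fully melting the ice requires m_ice L_f = 425.5·334 = 142117 J.
28908 J < 142117 J, so only part of the ice melts and the system sits at 0 °C.
m_melt = 28908 / L_f = 86.55 g.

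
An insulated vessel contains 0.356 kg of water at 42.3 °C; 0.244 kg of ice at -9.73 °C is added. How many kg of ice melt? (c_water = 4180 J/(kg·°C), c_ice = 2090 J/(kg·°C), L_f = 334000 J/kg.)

m_melted ≈ 0.174 kg

Cooling the water to 0 °C releases 0.356·4180·42.3 = 62946 J.
Of that, 0.244·2090·9.73 = 4961.9 J goes to bring the ice to 0 °C, leaving 57984 J.
To melt every bit of ice: 0.244·334000 = 81496 J.
Since 57984 < 81496 J, not all the ice melts; equilibrium is at 0 °C.
m_melt = 57984 / L_f = 0.1736 kg.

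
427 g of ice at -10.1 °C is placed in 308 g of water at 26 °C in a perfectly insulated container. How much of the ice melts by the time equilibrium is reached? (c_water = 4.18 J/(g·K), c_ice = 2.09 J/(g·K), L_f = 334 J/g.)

Water can give up m c ΔT = 308×4.18×26 = 33473 J before reaching 0 °C.
Warming the ice to 0 °C takes 427×2.09×10.1 = 9013.5 J, leaving 24460 J for melting.
Melting all 427 g of ice would need 427×334 = 142618 J.
24460 J < 142618 J, so only part of the ice melts and the system sits at 0 °C.
m_melted×334 = 24460  ⇒  m_melted ≈ 73.23 g.

m_melted ≈ 73.2 g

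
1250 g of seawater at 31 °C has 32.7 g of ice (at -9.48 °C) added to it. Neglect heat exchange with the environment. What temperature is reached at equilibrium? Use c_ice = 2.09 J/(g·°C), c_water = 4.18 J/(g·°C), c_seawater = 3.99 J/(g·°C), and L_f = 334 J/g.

Setting the total heat transfer to zero:
ice -9.48→0 °C: 32.7×2.09×9.48 = 647.89
  fusion: m_ice L_f = 32.7×334 = 10922
  warm the meltwater: 136.69 T
  seawater: 4987.5(T − 31)
5124.2 T = 154612 − 11570 = 143043
T ≈ 27.92 °C — above 0 °C, consistent with complete melting.

T_f ≈ 27.9 °C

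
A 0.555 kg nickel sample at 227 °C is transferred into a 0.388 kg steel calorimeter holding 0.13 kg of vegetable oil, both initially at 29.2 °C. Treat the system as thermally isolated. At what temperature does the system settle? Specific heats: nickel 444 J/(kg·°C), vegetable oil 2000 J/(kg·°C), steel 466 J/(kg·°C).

Heat gained plus heat lost sum to zero:
0.555*444*(T − 227) + 0.13*2000*(T − 29.2) + 0.388*466*(T − 29.2) = 0
246.42(T − 227) + 260(T − 29.2) + 180.81(T − 29.2) = 0
687.23 T = 68809
T = 68809/687.23 ≈ 100.13 °C

T_f ≈ 100.1 °C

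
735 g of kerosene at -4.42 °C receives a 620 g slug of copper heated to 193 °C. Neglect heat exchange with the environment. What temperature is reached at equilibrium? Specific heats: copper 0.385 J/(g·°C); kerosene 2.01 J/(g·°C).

T_f ≈ 23.0 °C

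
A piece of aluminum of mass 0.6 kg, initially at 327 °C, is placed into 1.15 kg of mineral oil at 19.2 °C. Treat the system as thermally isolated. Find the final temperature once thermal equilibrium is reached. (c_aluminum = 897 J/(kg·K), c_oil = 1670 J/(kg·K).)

Energy conservation, ΣQ = 0:
0.6×897×(T − 327) + 1.15×1670×(T − 19.2) = 0
538.2(T − 327) + 1920.5(T − 19.2) = 0
(538.2 + 1920.5) T = 538.2×327 + 1920.5×19.2
T = 212865/2458.7 ≈ 86.58 °C

T_f ≈ 86.6 °C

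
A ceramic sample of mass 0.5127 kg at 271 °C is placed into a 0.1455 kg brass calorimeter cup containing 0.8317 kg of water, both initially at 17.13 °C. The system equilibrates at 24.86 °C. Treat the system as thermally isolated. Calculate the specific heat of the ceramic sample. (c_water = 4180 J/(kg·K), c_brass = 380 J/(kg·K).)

c ≈ 216 J/(kg·K)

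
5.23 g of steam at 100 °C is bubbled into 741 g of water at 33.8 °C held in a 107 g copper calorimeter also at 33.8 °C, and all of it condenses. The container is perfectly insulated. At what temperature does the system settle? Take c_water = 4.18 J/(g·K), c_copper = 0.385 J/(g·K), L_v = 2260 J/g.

Heat gained plus heat lost sum to zero:
steam→water at 100 °C releases m L_v = 5.23×2260 = 11820
  condensed water 100 °C→T: 21.86(T − 100)
  original water: 3097.4(T − 33.8)
  copper cup: 107×0.385×(T − 33.8) = 41.2(T − 33.8)
3160.4 T = 11820 + 2186.1 + 106084 = 120090
T ≈ 38.00 °C (< 100 °C, so full condensation is consistent).

T_f ≈ 38.0 °C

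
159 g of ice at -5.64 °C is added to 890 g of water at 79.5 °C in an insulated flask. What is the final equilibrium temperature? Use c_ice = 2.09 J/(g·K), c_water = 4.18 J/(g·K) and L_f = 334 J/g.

T_f ≈ 54.9 °C

Net heat exchanged in the isolated system is zero:
warm ice to 0 °C: 159·2.09·(0 − (-5.64)) = 1874.2; fusion: m_ice L_f = 159·334 = 53106; meltwater 0→T: 159·4.18·T = 664.62 T; water cools: 890·4.18·(T − 79.5) = 3720.2(T − 79.5)
4384.8 T = 295756 − 54980 = 240776
T ≈ 54.91 °C — above 0 °C, consistent with complete melting.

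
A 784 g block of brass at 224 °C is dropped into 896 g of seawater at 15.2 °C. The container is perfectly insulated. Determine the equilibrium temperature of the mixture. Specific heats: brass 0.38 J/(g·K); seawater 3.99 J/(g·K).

Heat lost by the brass equals heat gained by the seawater:
784*0.38*(224 − T) = 896*3.99*(T − 15.2)
297.92(224 − T) = 3575(T − 15.2)
3873 T = 121075  ⇒  T ≈ 31.26 °C

T_f ≈ 31.3 °C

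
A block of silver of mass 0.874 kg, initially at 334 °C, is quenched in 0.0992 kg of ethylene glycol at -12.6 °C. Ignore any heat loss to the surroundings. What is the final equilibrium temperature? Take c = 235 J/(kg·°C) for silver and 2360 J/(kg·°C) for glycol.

T_f ≈ 149.4 °C

Conservation of energy gives ΣQ = 0:
0.874×235×(T − 334) + 0.0992×2360×(T − (-12.6)) = 0
439.5 T = 65650
T = 65650/439.5 ≈ 149.37 °C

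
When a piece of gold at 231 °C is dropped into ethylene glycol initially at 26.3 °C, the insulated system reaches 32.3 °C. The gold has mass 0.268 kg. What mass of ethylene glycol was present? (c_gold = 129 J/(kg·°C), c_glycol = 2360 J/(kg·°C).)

m ≈ 0.485 kg

Setting the total heat transfer to zero:
0.268·129·(32.3 − 231) + m·2360·(32.3 − 26.3) = 0
14160 m = 6869.5
m = 6869.5/14160 ≈ 0.4851 kg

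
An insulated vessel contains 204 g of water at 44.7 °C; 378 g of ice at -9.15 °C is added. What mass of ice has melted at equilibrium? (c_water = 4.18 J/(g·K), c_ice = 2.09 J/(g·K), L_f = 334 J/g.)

Water can give up m c ΔT = 204·4.18·44.7 = 38117 J before reaching 0 °C.
Of that, 378·2.09·9.15 = 7228.7 J goes to bring the ice to 0 °C, leaving 30888 J.
Melting all 378 g of ice would need 378·334 = 126252 J.
30888 J < 126252 J, so only part of the ice melts and the system sits at 0 °C.
m_melted·334 = 30888  ⇒  m_melted ≈ 92.48 g.

m_melted ≈ 92.5 g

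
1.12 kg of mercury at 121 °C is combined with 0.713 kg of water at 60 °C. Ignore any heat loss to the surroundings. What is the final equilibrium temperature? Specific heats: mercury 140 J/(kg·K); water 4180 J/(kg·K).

T_f ≈ 63.0 °C

Heat lost by the mercury equals heat gained by the water:
1.12×140×(121 − T) = 0.713×4180×(T − 60)
156.8(121 − T) = 2980.3(T − 60)
3137.1 T = 197793  ⇒  T ≈ 63.05 °C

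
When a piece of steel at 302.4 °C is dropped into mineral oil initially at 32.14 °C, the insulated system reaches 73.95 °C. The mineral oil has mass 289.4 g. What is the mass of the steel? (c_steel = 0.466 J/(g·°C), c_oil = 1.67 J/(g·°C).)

Heat gained plus heat lost sum to zero:
m·0.466·(73.95 − 302.4) + 289.4·1.67·(73.95 − 32.14) = 0
-106.46 m = -20207
m = -20207/-106.46 ≈ 189.8 g

m ≈ 190 g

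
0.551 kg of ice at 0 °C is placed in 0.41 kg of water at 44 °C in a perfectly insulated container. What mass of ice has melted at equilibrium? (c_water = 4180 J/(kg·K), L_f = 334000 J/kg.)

m_melted ≈ 0.226 kg

Cooling the water to 0 °C releases 0.41·4180·44 = 75407 J.
Melting all 0.551 kg of ice would need 0.551·334000 = 184034 J.
Since 75407 < 184034 J, not all the ice melts; equilibrium is at 0 °C.
m_melt = 75407 / L_f = 0.2258 kg.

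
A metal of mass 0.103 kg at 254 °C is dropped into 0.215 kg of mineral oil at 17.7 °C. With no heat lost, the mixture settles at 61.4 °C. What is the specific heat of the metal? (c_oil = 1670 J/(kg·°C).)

c ≈ 791 J/(kg·°C)

m_s c (T_s − T_f) = m_oil c_oil (T_f − T_0):
0.103·c·(254 − 61.4) = 0.215·1670·(61.4 − 17.7)
19.84 c = 15690  ⇒  c ≈ 790.9 J/(kg·°C)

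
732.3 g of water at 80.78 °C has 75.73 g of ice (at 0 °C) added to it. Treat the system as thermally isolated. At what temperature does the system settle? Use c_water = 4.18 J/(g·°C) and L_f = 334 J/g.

Net heat exchanged in the isolated system is zero:
fusion: m_ice L_f = 75.73·334 = 25294
  warm the meltwater: 316.55 T
  water cools: 732.3·4.18·(T − 80.78) = 3061(T − 80.78)
3377.6 T = 247269 − 25294 = 221975
T ≈ 65.72 °C — above 0 °C, consistent with complete melting.

T_f ≈ 65.7 °C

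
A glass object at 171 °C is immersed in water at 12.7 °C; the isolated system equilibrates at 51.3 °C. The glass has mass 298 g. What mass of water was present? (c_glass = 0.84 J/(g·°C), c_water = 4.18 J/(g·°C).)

Setting the total heat transfer to zero:
298×0.84×(51.3 − 171) + m×4.18×(51.3 − 12.7) = 0
161.35 m = 29963
m = 29963/161.35 ≈ 185.7 g

m ≈ 186 g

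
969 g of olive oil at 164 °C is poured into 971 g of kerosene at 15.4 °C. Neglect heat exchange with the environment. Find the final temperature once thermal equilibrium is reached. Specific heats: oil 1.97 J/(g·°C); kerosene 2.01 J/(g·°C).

Setting the total heat transfer to zero:
969×1.97×(T − 164) + 971×2.01×(T − 15.4) = 0
(1908.9 + 1951.7) T = 1908.9×164 + 1951.7×15.4
T ≈ 88.88 °C

T_f ≈ 88.9 °C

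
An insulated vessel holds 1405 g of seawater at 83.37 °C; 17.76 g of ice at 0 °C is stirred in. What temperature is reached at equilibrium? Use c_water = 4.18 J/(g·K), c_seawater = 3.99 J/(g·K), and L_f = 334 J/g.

Setting the total heat transfer to zero:
melt ice: 17.76×334 = 5931.8
  meltwater 0→T: 17.76×4.18×T = 74.24 T
  seawater cools: 1405×3.99×(T − 83.37) = 5606(T − 83.37)
5680.2 T = 467368 − 5931.8 = 461436
T ≈ 81.24 °C. Since T > 0 °C, the all-ice-melts assumption holds.

T_f ≈ 81.2 °C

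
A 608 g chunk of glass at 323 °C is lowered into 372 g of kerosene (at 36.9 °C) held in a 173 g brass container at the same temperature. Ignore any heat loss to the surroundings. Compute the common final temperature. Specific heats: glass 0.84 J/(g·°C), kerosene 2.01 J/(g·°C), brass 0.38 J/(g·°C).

Heat gained plus heat lost sum to zero:
608*0.84*(T − 323) + 372*2.01*(T − 36.9) + 173*0.38*(T − 36.9) = 0
510.72(T − 323) + 747.72(T − 36.9) + 65.74(T − 36.9) = 0
1324.2 T = 194979
T ≈ 147.25 °C

T_f ≈ 147.2 °C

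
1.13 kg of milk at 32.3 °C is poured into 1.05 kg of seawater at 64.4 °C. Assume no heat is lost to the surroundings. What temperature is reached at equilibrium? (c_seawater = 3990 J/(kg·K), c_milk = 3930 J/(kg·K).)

T_f ≈ 47.9 °C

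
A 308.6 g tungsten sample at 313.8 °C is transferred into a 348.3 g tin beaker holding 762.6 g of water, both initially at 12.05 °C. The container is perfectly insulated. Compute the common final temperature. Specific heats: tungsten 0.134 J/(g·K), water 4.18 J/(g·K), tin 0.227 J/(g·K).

T_f = Σ m_i c_i T_i / Σ m_i c_i:
T_f = (41.35×313.8 + 3187.7×12.05 + 79.06×12.05) / (41.35 + 3187.7 + 79.06)
    = 52341 / 3308.1 ≈ 15.82 °C

T_f ≈ 15.8 °C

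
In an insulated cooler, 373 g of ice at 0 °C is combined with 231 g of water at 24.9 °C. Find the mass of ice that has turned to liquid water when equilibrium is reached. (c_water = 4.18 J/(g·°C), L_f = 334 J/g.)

m_melted ≈ 72 g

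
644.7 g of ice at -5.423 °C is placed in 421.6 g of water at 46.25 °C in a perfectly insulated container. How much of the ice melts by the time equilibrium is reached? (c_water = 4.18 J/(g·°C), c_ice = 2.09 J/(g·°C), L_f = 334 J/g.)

Cooling the water to 0 °C releases 421.6×4.18×46.25 = 81506 J.
Of that, 644.7×2.09×5.423 = 7307.1 J goes to bring the ice to 0 °C, leaving 74199 J.
Melting all 644.7 g of ice would need 644.7×334 = 215330 J.
Since 74199 < 215330 J, not all the ice melts; equilibrium is at 0 °C.
Mass melted = 74199/334 ≈ 222.2 g.

m_melted ≈ 222 g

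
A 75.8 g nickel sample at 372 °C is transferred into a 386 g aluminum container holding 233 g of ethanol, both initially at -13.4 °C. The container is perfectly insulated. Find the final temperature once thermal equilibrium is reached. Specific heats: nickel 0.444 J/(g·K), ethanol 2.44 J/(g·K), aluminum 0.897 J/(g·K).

T_f ≈ 0.3 °C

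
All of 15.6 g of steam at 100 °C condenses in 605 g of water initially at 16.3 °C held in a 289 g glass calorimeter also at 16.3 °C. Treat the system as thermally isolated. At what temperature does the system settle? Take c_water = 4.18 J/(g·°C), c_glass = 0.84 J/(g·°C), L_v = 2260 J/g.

T_f ≈ 30.7 °C

Heat gained plus heat lost sum to zero:
condense steam: −15.6·2260 = −35256
  condensed water 100 °C→T: 65.21(T − 100)
  original water: 2528.9(T − 16.3)
  cup: 242.76(T − 16.3)
2836.9 T = 35256 + 6520.8 + 45178 = 86955
T ≈ 30.65 °C — below 100 °C, confirming all the steam condensed.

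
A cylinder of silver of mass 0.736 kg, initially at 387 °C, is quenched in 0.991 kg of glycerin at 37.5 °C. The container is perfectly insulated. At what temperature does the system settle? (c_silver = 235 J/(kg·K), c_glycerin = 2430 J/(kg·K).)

T_f = Σ m_i c_i T_i / Σ m_i c_i:
T_f = (172.96*387 + 2408.1*37.5) / (172.96 + 2408.1)
    = 157240 / 2581.1 ≈ 60.92 °C

T_f ≈ 60.9 °C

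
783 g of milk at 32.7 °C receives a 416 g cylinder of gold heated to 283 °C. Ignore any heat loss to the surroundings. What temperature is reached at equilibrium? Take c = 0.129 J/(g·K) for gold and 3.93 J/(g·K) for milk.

T_f ≈ 37.0 °C

T_f is the heat-capacity-weighted average of the initial temperatures:
T_f = (53.66·283 + 3077.2·32.7) / (53.66 + 3077.2)
    = 115811 / 3130.9 ≈ 36.99 °C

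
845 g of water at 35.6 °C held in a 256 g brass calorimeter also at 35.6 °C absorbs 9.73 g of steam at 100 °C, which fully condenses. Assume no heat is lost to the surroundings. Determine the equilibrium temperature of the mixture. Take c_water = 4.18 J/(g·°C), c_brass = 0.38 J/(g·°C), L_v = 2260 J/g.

Taking heat into each body as positive, Σ m c ΔT = 0:
latent heat released on condensation: 9.73×2260 = 21990
  condensed water 100 °C→T: 40.67(T − 100)
  water warms: 845×4.18×(T − 35.6) = 3532.1(T − 35.6)
  brass cup: 256×0.38×(T − 35.6) = 97.28(T − 35.6)
3670.1 T = 21990 + 4067.1 + 129206 = 155263
T ≈ 42.31 °C, under the boiling point, so the assumption holds.

T_f ≈ 42.3 °C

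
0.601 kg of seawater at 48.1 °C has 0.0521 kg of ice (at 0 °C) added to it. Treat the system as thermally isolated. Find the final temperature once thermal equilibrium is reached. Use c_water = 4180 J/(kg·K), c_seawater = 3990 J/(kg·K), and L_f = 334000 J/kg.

Let T be the final temperature. ΣQ_i = 0:
latent heat to melt: 0.0521·334000 = 17401; warm the meltwater: 217.78 T; seawater cools: 0.601·3990·(T − 48.1) = 2398(T − 48.1)
2615.8 T = 115343 − 17401 = 97942
T ≈ 37.44 °C — above 0 °C, consistent with complete melting.

T_f ≈ 37.4 °C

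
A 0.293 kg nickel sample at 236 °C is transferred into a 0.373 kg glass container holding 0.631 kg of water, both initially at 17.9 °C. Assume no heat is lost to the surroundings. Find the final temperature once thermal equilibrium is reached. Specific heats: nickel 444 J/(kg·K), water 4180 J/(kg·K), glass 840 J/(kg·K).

Heat gained plus heat lost sum to zero:
0.293×444×(T − 236) + 0.631×4180×(T − 17.9) + 0.373×840×(T − 17.9) = 0
130.09(T − 236) + 2637.6(T − 17.9) + 313.32(T − 17.9) = 0
3081 T = 83523
T = 83523 / 3081 = 27.1 °C

T_f ≈ 27.1 °C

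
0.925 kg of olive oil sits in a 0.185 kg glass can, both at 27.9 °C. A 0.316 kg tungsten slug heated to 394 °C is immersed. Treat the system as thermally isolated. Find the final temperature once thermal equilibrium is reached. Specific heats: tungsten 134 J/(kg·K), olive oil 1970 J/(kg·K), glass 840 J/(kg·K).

T_f ≈ 35.6 °C

T_f = Σ m_i c_i T_i / Σ m_i c_i:
T_f = (42.34*394 + 1822.2*27.9 + 155.4*27.9) / (42.34 + 1822.2 + 155.4)
    = 71860 / 2020 ≈ 35.57 °C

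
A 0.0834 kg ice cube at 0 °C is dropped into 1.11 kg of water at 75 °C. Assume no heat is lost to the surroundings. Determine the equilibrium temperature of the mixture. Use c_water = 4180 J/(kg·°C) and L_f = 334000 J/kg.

Energy conservation, ΣQ = 0:
fusion: m_ice L_f = 0.0834×334000 = 27856
  meltwater 0→T: 0.0834×4180×T = 348.61 T
  water: 4639.8(T − 75)
4988.4 T = 347985 − 27856 = 320129
T ≈ 64.17 °C (positive, so assuming full melt was valid).

T_f ≈ 64.2 °C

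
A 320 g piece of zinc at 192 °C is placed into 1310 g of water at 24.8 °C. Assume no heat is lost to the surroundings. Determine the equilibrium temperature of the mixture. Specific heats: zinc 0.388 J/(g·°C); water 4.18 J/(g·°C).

|Q_zinc| = |Q_water|:
320·0.388·(192 − T) = 1310·4.18·(T − 24.8)
124.16(192 − T) = 5475.8(T − 24.8)
5600 T = 159639  ⇒  T ≈ 28.51 °C

T_f ≈ 28.5 °C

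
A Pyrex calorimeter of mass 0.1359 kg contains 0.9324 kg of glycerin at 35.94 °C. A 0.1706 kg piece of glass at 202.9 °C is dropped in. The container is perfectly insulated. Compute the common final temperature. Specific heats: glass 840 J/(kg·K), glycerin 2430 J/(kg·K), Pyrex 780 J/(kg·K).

T_f ≈ 45.5 °C

Let T be the final temperature. ΣQ_i = 0:
0.1706*840*(T − 202.9) + 0.9324*2430*(T − 35.94) + 0.1359*780*(T − 35.94) = 0
(143.3 + 2265.7 + 106) T = 143.3*202.9 + 2265.7*35.94 + 106*35.94
T = 114317 / 2515 = 45.5 °C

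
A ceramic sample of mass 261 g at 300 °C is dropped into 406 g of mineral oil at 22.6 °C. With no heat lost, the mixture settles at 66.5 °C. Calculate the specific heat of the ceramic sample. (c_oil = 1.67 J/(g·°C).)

c ≈ 0.488 J/(g·°C)

Heat lost by the ceramic sample = heat gained by the oil:
261·c·(300 − 66.5) = 406·1.67·(66.5 − 22.6)
60944 c = 29765  ⇒  c ≈ 0.4884 J/(g·°C)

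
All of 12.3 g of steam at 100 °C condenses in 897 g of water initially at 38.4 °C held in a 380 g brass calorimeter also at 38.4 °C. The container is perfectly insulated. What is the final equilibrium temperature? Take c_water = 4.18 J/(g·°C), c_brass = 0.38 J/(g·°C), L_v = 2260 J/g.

T_f ≈ 46.2 °C

Net heat exchanged in the isolated system is zero:
latent heat released on condensation: 12.3·2260 = 27798
  condensed water 100 °C→T: 51.41(T − 100)
  water warms: 897·4.18·(T − 38.4) = 3749.5(T − 38.4)
  cup: 144.4(T − 38.4)
3945.3 T = 27798 + 5141.4 + 149524 = 182464
T ≈ 46.25 °C, under the boiling point, so the assumption holds.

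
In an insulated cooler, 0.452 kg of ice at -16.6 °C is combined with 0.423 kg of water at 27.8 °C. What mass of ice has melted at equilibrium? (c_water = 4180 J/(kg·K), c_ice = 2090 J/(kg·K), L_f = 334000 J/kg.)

m_melted ≈ 0.1 kg

Heat available from the water dropping to 0 °C: 0.423×4180×27.8 = 49154 J.
Warming the ice to 0 °C takes 0.452×2090×16.6 = 15682 J, leaving 33473 J for melting.
Fully melting the ice requires m_ice L_f = 0.452×334000 = 150968 J.
Since 33473 < 150968 J, not all the ice melts; equilibrium is at 0 °C.
m_melted×334000 = 33473  ⇒  m_melted ≈ 0.1002 kg.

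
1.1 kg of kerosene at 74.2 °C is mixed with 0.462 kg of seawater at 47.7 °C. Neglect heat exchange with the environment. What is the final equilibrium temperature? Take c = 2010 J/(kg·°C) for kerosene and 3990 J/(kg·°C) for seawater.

T_f ≈ 62.2 °C

Let T be the final temperature. ΣQ_i = 0:
1.1×2010×(T − 74.2) + 0.462×3990×(T − 47.7) = 0
4054.4 T = 251985
T = 251985/4054.4 ≈ 62.15 °C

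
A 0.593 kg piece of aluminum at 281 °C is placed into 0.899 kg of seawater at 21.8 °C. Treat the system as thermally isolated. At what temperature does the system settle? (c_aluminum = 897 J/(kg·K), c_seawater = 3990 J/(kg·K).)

T_f ≈ 55.3 °C

T_f is the heat-capacity-weighted average of the initial temperatures:
T_f = (531.92·281 + 3587·21.8) / (531.92 + 3587)
    = 227667 / 4118.9 ≈ 55.27 °C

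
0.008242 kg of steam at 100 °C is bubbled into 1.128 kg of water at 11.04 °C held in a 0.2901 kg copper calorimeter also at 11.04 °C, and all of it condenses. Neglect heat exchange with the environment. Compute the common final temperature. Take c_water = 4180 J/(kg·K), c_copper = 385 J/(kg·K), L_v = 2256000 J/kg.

Heat gained plus heat lost sum to zero:
steam→water at 100 °C releases m L_v = 0.008242·2256000 = 18594
  condensate cools 100→T: 0.008242·4180·(T − 100) = 34.45(T − 100)
  original water: 4715(T − 11.04)
  copper cup: 0.2901·385·(T − 11.04) = 111.69(T − 11.04)
4861.2 T = 18594 + 3445.2 + 53287 = 75326
T ≈ 15.50 °C — below 100 °C, confirming all the steam condensed.

T_f ≈ 15.5 °C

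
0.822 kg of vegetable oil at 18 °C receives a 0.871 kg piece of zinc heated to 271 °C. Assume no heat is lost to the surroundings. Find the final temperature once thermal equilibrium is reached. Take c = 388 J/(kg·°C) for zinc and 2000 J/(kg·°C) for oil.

T_f ≈ 61.1 °C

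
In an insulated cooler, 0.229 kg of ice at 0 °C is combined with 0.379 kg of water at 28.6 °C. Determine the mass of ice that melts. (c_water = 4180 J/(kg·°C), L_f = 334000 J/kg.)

Cooling the water to 0 °C releases 0.379×4180×28.6 = 45309 J.
Melting all 0.229 kg of ice would need 0.229×334000 = 76486 J.
45309 J < 76486 J, so only part of the ice melts and the system sits at 0 °C.
Mass melted = 45309/334000 ≈ 0.1357 kg.

m_melted ≈ 0.136 kg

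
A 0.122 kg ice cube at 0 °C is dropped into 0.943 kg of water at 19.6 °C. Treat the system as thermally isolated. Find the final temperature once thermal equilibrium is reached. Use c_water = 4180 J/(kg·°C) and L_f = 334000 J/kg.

T_f ≈ 8.2 °C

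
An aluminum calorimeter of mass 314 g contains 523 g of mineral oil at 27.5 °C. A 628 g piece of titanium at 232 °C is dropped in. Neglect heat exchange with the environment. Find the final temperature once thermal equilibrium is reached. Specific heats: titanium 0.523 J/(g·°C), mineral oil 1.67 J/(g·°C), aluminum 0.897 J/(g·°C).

T_f ≈ 72.8 °C

Let T be the final temperature. ΣQ_i = 0:
628·0.523·(T − 232) + 523·1.67·(T − 27.5) + 314·0.897·(T − 27.5) = 0
1483.5 T = 107963
T = 107963/1483.5 ≈ 72.78 °C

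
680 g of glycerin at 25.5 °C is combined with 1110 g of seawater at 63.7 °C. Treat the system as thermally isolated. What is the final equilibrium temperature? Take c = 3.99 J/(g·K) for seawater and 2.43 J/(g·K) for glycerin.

|Q_seawater| = |Q_glycerin|:
1110*3.99*(63.7 − T) = 680*2.43*(T − 25.5)
4428.9(63.7 − T) = 1652.4(T − 25.5)
6081.3 T = 324257  ⇒  T ≈ 53.32 °C

T_f ≈ 53.3 °C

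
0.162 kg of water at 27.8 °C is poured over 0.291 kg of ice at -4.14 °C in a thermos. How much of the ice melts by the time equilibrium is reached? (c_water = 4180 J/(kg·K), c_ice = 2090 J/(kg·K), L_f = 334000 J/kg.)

m_melted ≈ 0.0488 kg

Cooling the water to 0 °C releases 0.162×4180×27.8 = 18825 J.
Warming the ice to 0 °C takes 0.291×2090×4.14 = 2517.9 J, leaving 16307 J for melting.
Fully melting the ice requires m_ice L_f = 0.291×334000 = 97194 J.
16307 J < 97194 J, so only part of the ice melts and the system sits at 0 °C.
m_melted×334000 = 16307  ⇒  m_melted ≈ 0.04882 kg.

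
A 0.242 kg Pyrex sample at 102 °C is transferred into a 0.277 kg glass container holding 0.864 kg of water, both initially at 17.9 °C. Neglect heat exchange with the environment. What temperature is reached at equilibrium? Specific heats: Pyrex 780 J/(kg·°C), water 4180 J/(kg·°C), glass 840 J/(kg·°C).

T_f ≈ 21.8 °C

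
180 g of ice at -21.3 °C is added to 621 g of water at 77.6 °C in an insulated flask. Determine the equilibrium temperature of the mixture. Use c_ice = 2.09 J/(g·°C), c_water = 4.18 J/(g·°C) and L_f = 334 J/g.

T_f ≈ 39.8 °C

Net heat exchanged in the isolated system is zero:
warm ice to 0 °C: 180·2.09·(0 − (-21.3)) = 8013.1
  melt ice: 180·334 = 60120
  meltwater 0→T: 180·4.18·T = 752.4 T
  water cools: 621·4.18·(T − 77.6) = 2595.8(T − 77.6)
3348.2 T = 201433 − 68133 = 133299
T ≈ 39.81 °C (positive, so assuming full melt was valid).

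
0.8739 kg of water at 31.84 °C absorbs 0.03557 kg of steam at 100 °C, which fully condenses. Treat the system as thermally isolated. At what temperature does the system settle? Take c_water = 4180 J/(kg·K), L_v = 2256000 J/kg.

Taking heat into each body as positive, Σ m c ΔT = 0:
steam→water at 100 °C releases m L_v = 0.03557·2256000 = 80246; condensed water 100 °C→T: 148.68(T − 100); original water: 3652.9(T − 31.84)
3801.6 T = 80246 + 14868 + 116308 = 211423
T ≈ 55.61 °C (< 100 °C, so full condensation is consistent).

T_f ≈ 55.6 °C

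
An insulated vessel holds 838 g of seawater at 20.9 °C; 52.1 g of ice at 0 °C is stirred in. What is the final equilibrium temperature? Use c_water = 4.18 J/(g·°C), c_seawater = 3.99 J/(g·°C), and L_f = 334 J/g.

T_f ≈ 14.7 °C

Setting the total heat transfer to zero:
fusion: m_ice L_f = 52.1·334 = 17401; warm the meltwater: 217.78 T; seawater cools: 838·3.99·(T − 20.9) = 3343.6(T − 20.9)
3561.4 T = 69882 − 17401 = 52480
T ≈ 14.74 °C (positive, so assuming full melt was valid).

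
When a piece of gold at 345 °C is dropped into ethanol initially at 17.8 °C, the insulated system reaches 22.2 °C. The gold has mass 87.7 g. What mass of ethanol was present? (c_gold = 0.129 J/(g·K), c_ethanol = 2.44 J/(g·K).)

m ≈ 340 g

Taking heat into each body as positive, Σ m c ΔT = 0:
87.7·0.129·(22.2 − 345) + m·2.44·(22.2 − 17.8) = 0
10.74 m = 3651.9
m = 3651.9/10.74 ≈ 340.2 g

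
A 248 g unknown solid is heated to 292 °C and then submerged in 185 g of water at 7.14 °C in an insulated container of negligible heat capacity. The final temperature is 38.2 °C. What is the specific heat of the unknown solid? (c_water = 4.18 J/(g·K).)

Let T be the final temperature. ΣQ_i = 0:
248·c·(38.2 − 292) + 185·4.18·(38.2 − 7.14) = 0
-62942 c = -24019
c = -24019/-62942 ≈ 0.3816 J/(g·K)

c ≈ 0.382 J/(g·K)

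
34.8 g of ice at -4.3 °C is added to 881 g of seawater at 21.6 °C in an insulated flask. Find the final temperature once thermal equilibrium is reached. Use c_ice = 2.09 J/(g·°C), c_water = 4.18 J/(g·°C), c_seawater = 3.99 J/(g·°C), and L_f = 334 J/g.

T_f ≈ 17.5 °C

Heat gained plus heat lost sum to zero:
warm ice to 0 °C: 34.8×2.09×(0 − (-4.3)) = 312.75; melt ice: 34.8×334 = 11623; warm the meltwater: 145.46 T; seawater cools: 881×3.99×(T − 21.6) = 3515.2(T − 21.6)
3660.7 T = 75928 − 11936 = 63992
T ≈ 17.48 °C — above 0 °C, consistent with complete melting.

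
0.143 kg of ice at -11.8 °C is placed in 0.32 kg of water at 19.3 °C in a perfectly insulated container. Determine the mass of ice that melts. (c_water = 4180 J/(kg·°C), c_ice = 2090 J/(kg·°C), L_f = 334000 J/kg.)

Heat available from the water dropping to 0 °C: 0.32·4180·19.3 = 25816 J.
Warming the ice to 0 °C takes 0.143·2090·11.8 = 3526.7 J, leaving 22289 J for melting.
Melting all 0.143 kg of ice would need 0.143·334000 = 47762 J.
Since 22289 < 47762 J, not all the ice melts; equilibrium is at 0 °C.
Mass melted = 22289/334000 ≈ 0.06673 kg.

m_melted ≈ 0.0667 kg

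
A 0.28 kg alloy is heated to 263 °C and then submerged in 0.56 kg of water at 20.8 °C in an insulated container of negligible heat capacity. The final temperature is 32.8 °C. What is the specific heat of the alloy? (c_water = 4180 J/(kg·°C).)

Let T be the final temperature. ΣQ_i = 0:
0.28·c·(32.8 − 263) + 0.56·4180·(32.8 − 20.8) = 0
-64.46 c = -28090
c = -28090/-64.46 ≈ 435.8 J/(kg·°C)

c ≈ 436 J/(kg·°C)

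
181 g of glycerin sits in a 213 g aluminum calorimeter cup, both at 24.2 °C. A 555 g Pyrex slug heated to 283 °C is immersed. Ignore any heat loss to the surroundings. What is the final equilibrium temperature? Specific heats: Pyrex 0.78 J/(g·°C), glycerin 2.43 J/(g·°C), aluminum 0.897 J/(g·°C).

T_f ≈ 129.5 °C

T_f = Σ m_i c_i T_i / Σ m_i c_i:
T_f = (432.9×283 + 439.83×24.2 + 191.06×24.2) / (432.9 + 439.83 + 191.06)
    = 137778 / 1063.8 ≈ 129.52 °C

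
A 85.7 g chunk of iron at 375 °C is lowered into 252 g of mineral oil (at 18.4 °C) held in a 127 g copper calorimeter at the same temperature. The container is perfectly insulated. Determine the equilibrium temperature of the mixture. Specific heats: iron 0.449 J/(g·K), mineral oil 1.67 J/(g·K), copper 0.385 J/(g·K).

T_f ≈ 45.4 °C

Energy conservation, ΣQ = 0:
85.7·0.449·(T − 375) + 252·1.67·(T − 18.4) + 127·0.385·(T − 18.4) = 0
38.48(T − 375) + 420.84(T − 18.4) + 48.9(T − 18.4) = 0
(38.48 + 420.84 + 48.9) T = 38.48·375 + 420.84·18.4 + 48.9·18.4
T = 23073/508.21 ≈ 45.40 °C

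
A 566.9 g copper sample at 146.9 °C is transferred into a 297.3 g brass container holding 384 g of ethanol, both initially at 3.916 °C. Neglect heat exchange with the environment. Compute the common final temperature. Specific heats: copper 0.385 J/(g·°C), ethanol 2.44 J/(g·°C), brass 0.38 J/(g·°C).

T_f ≈ 28.5 °C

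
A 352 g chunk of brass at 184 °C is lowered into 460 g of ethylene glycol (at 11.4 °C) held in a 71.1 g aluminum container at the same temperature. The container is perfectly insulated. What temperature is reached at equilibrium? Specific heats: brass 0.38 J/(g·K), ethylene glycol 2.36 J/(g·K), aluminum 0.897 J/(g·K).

Conservation of energy gives ΣQ = 0:
352*0.38*(T − 184) + 460*2.36*(T − 11.4) + 71.1*0.897*(T − 11.4) = 0
1283.1 T = 37715
T ≈ 29.39 °C

T_f ≈ 29.4 °C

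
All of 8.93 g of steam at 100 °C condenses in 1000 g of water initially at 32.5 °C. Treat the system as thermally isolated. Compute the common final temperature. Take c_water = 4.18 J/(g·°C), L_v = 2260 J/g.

T_f ≈ 37.9 °C

Let T be the final temperature. ΣQ_i = 0:
condense steam: −8.93·2260 = −20182
  condensate cools 100→T: 8.93·4.18·(T − 100) = 37.33(T − 100)
  original water: 4180(T − 32.5)
4217.3 T = 20182 + 3732.7 + 135850 = 159765
T ≈ 37.88 °C (< 100 °C, so full condensation is consistent).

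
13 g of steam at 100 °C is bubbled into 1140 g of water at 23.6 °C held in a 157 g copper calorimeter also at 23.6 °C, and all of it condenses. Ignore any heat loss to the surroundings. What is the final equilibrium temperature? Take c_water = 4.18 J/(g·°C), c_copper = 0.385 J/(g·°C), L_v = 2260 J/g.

Heat gained plus heat lost sum to zero:
steam→water at 100 °C releases m L_v = 13·2260 = 29380; condensate cools 100→T: 13·4.18·(T − 100) = 54.34(T − 100); water warms: 1140·4.18·(T − 23.6) = 4765.2(T − 23.6); copper cup: 157·0.385·(T − 23.6) = 60.45(T − 23.6)
4880 T = 29380 + 5434 + 113885 = 148699
T ≈ 30.47 °C (< 100 °C, so full condensation is consistent).

T_f ≈ 30.5 °C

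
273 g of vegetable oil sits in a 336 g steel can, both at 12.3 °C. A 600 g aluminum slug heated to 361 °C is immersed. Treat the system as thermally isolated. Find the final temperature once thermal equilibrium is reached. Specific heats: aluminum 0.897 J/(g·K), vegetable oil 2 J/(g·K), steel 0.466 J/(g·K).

Conservation of energy gives ΣQ = 0:
600·0.897·(T − 361) + 273·2·(T − 12.3) + 336·0.466·(T − 12.3) = 0
538.2(T − 361) + 546(T − 12.3) + 156.58(T − 12.3) = 0
(538.2 + 546 + 156.58) T = 538.2·361 + 546·12.3 + 156.58·12.3
T = 202932/1240.8 ≈ 163.55 °C

T_f ≈ 163.6 °C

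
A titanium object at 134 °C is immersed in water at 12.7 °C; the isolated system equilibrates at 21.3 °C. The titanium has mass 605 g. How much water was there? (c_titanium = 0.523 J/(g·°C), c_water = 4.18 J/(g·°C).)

m ≈ 992 g

Heat gained plus heat lost sum to zero:
605×0.523×(21.3 − 134) + m×4.18×(21.3 − 12.7) = 0
35.95 m = 35660
m = 35660/35.95 ≈ 992 g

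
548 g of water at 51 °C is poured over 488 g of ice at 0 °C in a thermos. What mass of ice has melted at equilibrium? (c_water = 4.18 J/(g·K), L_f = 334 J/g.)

m_melted ≈ 350 g

Heat available from the water dropping to 0 °C: 548×4.18×51 = 116823 J.
To melt every bit of ice: 488×334 = 162992 J.
Since 116823 < 162992 J, not all the ice melts; equilibrium is at 0 °C.
m_melt = 116823 / L_f = 349.8 g.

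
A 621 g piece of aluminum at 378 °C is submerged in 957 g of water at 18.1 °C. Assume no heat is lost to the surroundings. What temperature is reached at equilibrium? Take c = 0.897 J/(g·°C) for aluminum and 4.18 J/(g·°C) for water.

T_f ≈ 62.1 °C

Heat lost by the aluminum equals heat gained by the water:
621*0.897*(378 − T) = 957*4.18*(T − 18.1)
557.04(378 − T) = 4000.3(T − 18.1)
4557.3 T = 282965  ⇒  T ≈ 62.09 °C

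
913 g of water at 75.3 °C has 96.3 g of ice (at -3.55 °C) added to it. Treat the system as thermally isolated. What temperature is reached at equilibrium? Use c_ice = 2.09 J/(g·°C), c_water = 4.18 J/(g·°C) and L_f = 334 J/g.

T_f ≈ 60.3 °C

Setting the total heat transfer to zero:
warm ice to 0 °C: 96.3×2.09×(0 − (-3.55)) = 714.5; fusion: m_ice L_f = 96.3×334 = 32164; meltwater 0→T: 96.3×4.18×T = 402.53 T; water cools: 913×4.18×(T − 75.3) = 3816.3(T − 75.3)
4218.9 T = 287370 − 32879 = 254492
T ≈ 60.32 °C — above 0 °C, consistent with complete melting.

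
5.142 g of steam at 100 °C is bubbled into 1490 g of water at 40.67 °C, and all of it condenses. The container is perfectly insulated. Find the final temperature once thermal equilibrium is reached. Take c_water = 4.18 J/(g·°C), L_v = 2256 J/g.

Energy balance with sensible and latent terms:
steam→water at 100 °C releases m L_v = 5.142×2256 = 11600
  condensate cools 100→T: 5.142×4.18×(T − 100) = 21.49(T − 100)
  water warms: 1490×4.18×(T − 40.67) = 6228.2(T − 40.67)
6249.7 T = 11600 + 2149.4 + 253301 = 267051
T ≈ 42.73 °C (< 100 °C, so full condensation is consistent).

T_f ≈ 42.7 °C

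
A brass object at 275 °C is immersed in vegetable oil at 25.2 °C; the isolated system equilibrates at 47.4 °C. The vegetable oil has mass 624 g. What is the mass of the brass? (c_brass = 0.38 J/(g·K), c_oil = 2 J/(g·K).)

m ≈ 320 g

Net heat exchanged in the isolated system is zero:
m·0.38·(47.4 − 275) + 624·2·(47.4 − 25.2) = 0
-86.49 m = -27706
m = -27706/-86.49 ≈ 320.3 g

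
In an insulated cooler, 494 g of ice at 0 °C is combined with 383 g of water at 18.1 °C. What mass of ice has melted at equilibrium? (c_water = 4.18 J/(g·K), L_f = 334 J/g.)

m_melted ≈ 86.8 g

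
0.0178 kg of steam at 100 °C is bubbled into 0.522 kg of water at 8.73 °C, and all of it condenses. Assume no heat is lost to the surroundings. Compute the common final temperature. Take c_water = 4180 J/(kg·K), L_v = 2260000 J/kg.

Setting the total heat transfer to zero:
condense steam: −0.0178×2260000 = −40228
  condensed water 100 °C→T: 74.4(T − 100)
  water warms: 0.522×4180×(T − 8.73) = 2182(T − 8.73)
2256.4 T = 40228 + 7440.4 + 19049 = 66717
T ≈ 29.57 °C, under the boiling point, so the assumption holds.

T_f ≈ 29.6 °C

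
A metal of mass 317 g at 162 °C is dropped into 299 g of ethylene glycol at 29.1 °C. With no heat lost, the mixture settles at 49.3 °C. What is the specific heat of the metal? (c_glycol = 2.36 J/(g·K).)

m_s c (T_s − T_f) = m_glycol c_glycol (T_f − T_0):
317·c·(162 − 49.3) = 299·2.36·(49.3 − 29.1)
35726 c = 14254  ⇒  c ≈ 0.399 J/(g·K)

c ≈ 0.399 J/(g·K)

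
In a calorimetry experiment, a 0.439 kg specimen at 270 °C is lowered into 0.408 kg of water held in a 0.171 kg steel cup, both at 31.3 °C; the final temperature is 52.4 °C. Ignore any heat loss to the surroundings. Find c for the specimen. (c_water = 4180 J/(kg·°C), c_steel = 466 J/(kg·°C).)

c ≈ 394 J/(kg·°C)

Heat gained plus heat lost sum to zero:
0.439×c×(52.4 − 270) + 0.408×4180×(52.4 − 31.3) + 0.171×466×(52.4 − 31.3) = 0
-95.53 c = -37666
c = -37666/-95.53 ≈ 394.3 J/(kg·°C)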